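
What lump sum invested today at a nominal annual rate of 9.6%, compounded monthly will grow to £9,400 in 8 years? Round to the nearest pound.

i = 0.096/12 = 0.008 per month; n = 8·12 = 96.
PV = FV·(1+i)^(−n) = 9,400 × 0.465360 = 4,374.3827

£4,374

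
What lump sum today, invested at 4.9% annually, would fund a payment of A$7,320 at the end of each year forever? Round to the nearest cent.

A$149,387.76

PV = C/r = 7320/0.049 = 149,387.7551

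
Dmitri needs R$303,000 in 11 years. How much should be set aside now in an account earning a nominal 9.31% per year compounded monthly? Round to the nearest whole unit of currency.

R$109,244

i = 0.0931/12 = 0.00775833 per month; n = 11·12 = 132.
PV = 303,000 / (1 + 0.00775833)^132 = 303,000 / 2.773605 = 109,244.1222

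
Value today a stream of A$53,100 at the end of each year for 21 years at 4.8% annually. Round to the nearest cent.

A$692,949.10

PV = PMT · [1 − (1+i)^(−n)] / i = 53100 · 13.049889 = 692,949.1028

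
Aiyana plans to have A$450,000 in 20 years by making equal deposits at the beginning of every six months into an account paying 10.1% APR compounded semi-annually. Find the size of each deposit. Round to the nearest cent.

A$3,503.06

With 2 periods per year: i = 0.0505, n = 40.
PMT = 450000 / ( [(1+0.0505)^40 − 1] / 0.0505 × (1+i) ) = 450000 / 128.459226 = 3,503.0571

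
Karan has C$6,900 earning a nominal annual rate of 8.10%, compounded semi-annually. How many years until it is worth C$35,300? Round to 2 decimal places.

Periodic rate i = 0.081/2 = 0.0405.
n = ln(35300/6900) / ln(1+0.0405) = ln(5.11594) / 0.039701 = 41.1160 half-years
= 41.1160/2 years

20.56 years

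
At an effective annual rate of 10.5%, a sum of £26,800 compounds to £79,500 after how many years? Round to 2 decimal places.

10.89 years

n = ln(79500/26800) / ln(1+0.105) = ln(2.96642) / 0.099845 = 10.8904 years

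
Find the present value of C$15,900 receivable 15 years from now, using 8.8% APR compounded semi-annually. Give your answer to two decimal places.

Periodic rate i = 0.088/2 = 0.044; n = 15 × 2 = 30 periods.
Discount factor = (1+0.044)^(−30) = 0.274780; PV = 15,900 × 0.274780 = 4,369.0012

C$4,369.00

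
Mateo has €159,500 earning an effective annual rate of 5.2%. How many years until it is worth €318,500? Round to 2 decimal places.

(1+i)^n = 318500/159500 = 1.99687, so n = ln 1.99687 / ln 1.052 = 13.6425 years

13.64 years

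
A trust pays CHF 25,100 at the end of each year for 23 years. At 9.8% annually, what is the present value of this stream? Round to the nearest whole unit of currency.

CHF 226,297

PV = 25100 × [1 − (1+0.098)^(−23)] / 0.098 = 25100 × 9.015798 = 226,296.5307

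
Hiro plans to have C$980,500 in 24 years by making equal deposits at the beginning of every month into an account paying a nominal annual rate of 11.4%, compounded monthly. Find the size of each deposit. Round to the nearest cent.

Periodic rate i = 0.114/12 = 0.0095; n = 24 × 12 = 288 periods.
FV-annuity factor × (1+i) = 1511.831122; PMT = 980500 / 1511.831122 = 648.5513

C$648.55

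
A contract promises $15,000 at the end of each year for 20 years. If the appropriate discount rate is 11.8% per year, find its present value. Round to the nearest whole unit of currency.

PV = 15000 × [1 − (1+0.118)^(−20)] / 0.118 = 15000 × 7.564072 = 113,461.0821

$113,461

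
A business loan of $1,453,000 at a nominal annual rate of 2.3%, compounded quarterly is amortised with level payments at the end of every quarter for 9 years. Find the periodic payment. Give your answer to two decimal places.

$44,798.02

Periodic rate i = 0.023/4 = 0.00575; n = 9 × 4 = 36 periods.
Annuity-PV factor = 32.434471; PMT = 1.453e+06 / 32.434471 = 44,798.0182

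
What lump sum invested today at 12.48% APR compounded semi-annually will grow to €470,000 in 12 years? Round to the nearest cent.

Periodic rate i = 0.1248/2 = 0.0624; n = 12 × 2 = 24 periods.
Discount factor = (1+0.0624)^(−24) = 0.233930; PV = 470,000 × 0.233930 = 109,947.2495

€109,947.25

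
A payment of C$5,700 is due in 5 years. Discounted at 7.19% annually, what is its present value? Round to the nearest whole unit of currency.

PV = FV·(1+i)^(−n) = 5,700 × 0.706690 = 4,028.1302

C$4,028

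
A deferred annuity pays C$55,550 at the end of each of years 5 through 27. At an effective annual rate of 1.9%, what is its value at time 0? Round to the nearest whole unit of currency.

C$952,806

Value one period before first payment (t=4): 55550 × [1 − (1+0.019)^(−23)] / 0.019 = 55550 × 18.493414 = 1,027,309.1720
Discount back 4 years: 1,027,309.1720 × (1+0.019)^(−4) = 1,027,309.1720 × 0.927477 = 952,805.8821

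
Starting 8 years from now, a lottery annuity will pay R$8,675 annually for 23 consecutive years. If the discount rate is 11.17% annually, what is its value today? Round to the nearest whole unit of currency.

Value one period before first payment (t=7): 8675 × [1 − (1+0.1117)^(−23)] / 0.1117 = 8675 × 8.168703 = 70,863.5020
Discount back 7 years: 70,863.5020 × (1+0.1117)^(−7) = 70,863.5020 × 0.476526 = 33,768.3135

R$33,768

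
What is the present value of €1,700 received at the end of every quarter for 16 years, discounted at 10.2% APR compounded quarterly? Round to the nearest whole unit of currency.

i = 0.102/4 = 0.0255 per quarter; n = 16·4 = 64.
Annuity factor a(64|0.0255) = 31.389012; PV = 1700 × 31.389012 = 53,361.3198

€53,361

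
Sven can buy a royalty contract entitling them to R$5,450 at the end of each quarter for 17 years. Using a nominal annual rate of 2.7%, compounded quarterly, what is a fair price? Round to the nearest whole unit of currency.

i = 0.027/4 = 0.00675 per quarter; n = 17·4 = 68.
PV = 5450 × [1 − (1+0.00675)^(−68)] / 0.00675 = 5450 × 54.386588 = 296,406.9058

R$296,407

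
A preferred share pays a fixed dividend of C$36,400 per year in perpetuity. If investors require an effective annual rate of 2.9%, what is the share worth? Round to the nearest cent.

C$1,255,172.41

PV = PMT / i = 36400 / 0.029 = 1,255,172.4138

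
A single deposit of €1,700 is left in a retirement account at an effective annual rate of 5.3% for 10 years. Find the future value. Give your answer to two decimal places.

€2,849.26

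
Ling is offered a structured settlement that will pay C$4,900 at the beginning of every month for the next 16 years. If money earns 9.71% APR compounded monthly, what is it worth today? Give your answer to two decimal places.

C$480,548.05

Periodic rate i = 0.0971/12 = 0.00809167; n = 16 × 12 = 192 periods.
Annuity factor a(192|0.00809167) × (1+i) = 98.071030; PV = 4900 × 98.071030 = 480,548.0469
(annuity-due: payments at period start, so ×(1+i).)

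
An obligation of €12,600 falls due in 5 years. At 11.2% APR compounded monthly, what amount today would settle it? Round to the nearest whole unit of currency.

i = 0.112/12 = 0.00933333 per month; n = 5·12 = 60.
PV = FV·(1+i)^(−n) = 12,600 × 0.572695 = 7,215.9511

€7,216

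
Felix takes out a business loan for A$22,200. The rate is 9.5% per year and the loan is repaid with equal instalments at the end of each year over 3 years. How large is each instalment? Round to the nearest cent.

A$8,848.48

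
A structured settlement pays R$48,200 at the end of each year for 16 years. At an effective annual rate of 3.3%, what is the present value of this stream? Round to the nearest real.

R$591,790

Annuity factor a(16|0.033) = 12.277796; PV = 48200 × 12.277796 = 591,789.7729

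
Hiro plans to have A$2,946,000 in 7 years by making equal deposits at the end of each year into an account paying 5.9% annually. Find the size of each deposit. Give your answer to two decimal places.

A$352,043.55

FV-annuity factor = 8.368283; PMT = 2.946e+06 / 8.368283 = 352,043.5529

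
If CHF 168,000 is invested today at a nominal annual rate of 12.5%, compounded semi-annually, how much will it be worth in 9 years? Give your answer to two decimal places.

i = 0.125/2 = 0.0625 per half-year; n = 9·2 = 18.
FV = PV·(1+i)^n = 168,000 × 2.977974 = 500,299.6266

CHF 500,299.63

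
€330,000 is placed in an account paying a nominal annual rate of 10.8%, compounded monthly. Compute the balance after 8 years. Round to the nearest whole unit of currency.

€779,948

Periodic rate i = 0.108/12 = 0.009; n = 8 × 12 = 96 periods.
FV = PV·(1+i)^n = 330,000 × 2.363480 = 779,948.4487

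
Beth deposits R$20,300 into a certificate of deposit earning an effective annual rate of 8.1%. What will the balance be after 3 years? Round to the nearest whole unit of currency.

R$25,643

FV = 20,300 × (1 + 0.081)^3 = 25,643.2532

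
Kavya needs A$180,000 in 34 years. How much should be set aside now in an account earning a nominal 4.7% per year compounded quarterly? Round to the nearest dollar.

With 4 periods per year: i = 0.01175, n = 136.
PV = FV·(1+i)^(−n) = 180,000 × 0.204194 = 36,754.9239

A$36,755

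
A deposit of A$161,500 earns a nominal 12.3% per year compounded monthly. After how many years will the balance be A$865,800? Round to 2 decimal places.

13.72 years

Periodic rate i = 0.123/12 = 0.01025.
(1+i)^n = 865800/161500 = 5.36099, so n = ln 5.36099 / ln 1.01025 = 164.6575 months
= 164.6575/12 years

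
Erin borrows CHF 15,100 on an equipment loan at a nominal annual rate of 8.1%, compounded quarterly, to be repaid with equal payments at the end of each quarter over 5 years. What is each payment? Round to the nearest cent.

CHF 925.70

Periodic rate i = 0.081/4 = 0.02025; n = 5 × 4 = 20 periods.
PMT = 15100 / ( [1 − (1+0.02025)^(−20)] / 0.02025 ) = 15100 / 16.312053 = 925.6959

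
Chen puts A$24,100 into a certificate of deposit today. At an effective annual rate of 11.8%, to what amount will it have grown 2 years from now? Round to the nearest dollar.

A$30,123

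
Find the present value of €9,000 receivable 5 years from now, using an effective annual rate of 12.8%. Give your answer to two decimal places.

€4,928.30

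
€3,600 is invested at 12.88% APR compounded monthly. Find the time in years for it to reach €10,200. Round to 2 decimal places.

Periodic rate i = 0.1288/12 = 0.0107333.
n = ln(10200/3600) / ln(1+0.0107333) = ln(2.83333) / 0.010676 = 97.5497 months
= 97.5497/12 years

8.13 years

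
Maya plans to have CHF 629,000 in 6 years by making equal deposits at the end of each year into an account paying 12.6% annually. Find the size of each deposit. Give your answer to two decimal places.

CHF 76,343.57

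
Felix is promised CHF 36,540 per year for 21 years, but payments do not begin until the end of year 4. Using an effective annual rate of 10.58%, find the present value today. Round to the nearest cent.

CHF 224,512.81

PV at t=3 (ordinary 21-year annuity): 36540 × a(21|0.1058) = 36540 × 8.308112 = 303,578.4077
Discount back 3 years: 303,578.4077 × (1+0.1058)^(−3) = 303,578.4077 × 0.739555 = 224,512.8081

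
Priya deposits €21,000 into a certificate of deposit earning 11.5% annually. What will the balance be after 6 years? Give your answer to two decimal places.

FV = 21,000 × (1 + 0.115)^6 = 40,352.3191

€40,352.32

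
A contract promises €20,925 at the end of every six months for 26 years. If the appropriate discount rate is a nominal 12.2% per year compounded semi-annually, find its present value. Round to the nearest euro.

Periodic rate i = 0.122/2 = 0.061; n = 26 × 2 = 52 periods.
PV = PMT · [1 − (1+i)^(−n)] / i = 20925 · 15.639271 = 327,251.7451

€327,252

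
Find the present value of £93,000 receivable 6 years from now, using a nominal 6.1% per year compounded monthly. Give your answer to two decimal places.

£64,555.58

With 12 periods per year: i = 0.00508333, n = 72.
PV = FV·(1+i)^(−n) = 93,000 × 0.694146 = 64,555.5829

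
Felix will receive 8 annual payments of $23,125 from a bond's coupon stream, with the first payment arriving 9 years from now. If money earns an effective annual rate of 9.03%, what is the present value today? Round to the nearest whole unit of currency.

Value one period before first payment (t=8): 23125 × [1 − (1+0.0903)^(−8)] / 0.0903 = 23125 × 5.528653 = 127,850.1041
Discount back 8 years: 127,850.1041 × (1+0.0903)^(−8) = 127,850.1041 × 0.500763 = 64,022.5532

$64,023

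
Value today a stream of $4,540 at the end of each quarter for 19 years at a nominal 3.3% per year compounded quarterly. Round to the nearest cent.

$255,578.44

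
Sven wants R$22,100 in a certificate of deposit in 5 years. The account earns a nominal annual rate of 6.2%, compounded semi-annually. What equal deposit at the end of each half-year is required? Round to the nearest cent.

i = 0.062/2 = 0.031 per half-year; n = 5·2 = 10.
PMT = 22100 / ( [(1+0.031)^10 − 1] / 0.031 ) = 22100 / 11.516815 = 1,918.9333

R$1,918.93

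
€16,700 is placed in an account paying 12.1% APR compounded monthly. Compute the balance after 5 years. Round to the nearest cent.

€30,489.39

i = 0.121/12 = 0.0100833 per month; n = 5·12 = 60.
FV = PV·(1+i)^n = 16,700 × 1.825712 = 30,489.3933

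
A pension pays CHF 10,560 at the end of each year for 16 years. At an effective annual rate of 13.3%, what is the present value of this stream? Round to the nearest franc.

PV = 10560 × [1 − (1+0.133)^(−16)] / 0.133 = 10560 × 6.499103 = 68,630.5292

CHF 68,631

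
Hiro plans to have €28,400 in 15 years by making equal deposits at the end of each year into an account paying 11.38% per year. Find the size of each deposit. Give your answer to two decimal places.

€800.72

PMT = 28400 / ( [(1+0.1138)^15 − 1] / 0.1138 ) = 28400 / 35.468020 = 800.7213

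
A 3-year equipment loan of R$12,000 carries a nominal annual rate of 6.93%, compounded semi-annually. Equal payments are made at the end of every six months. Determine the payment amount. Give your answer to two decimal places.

Periodic rate i = 0.0693/2 = 0.03465; n = 3 × 2 = 6 periods.
PMT = 12000 / ( [1 − (1+0.03465)^(−6)] / 0.03465 ) = 12000 / 5.334685 = 2,249.4301

R$2,249.43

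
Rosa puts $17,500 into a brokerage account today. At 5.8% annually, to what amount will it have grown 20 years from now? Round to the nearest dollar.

FV = PV·(1+i)^n = 17,500 × 3.088256 = 54,044.4875

$54,044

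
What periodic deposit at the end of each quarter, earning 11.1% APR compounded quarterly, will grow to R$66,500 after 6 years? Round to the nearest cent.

Periodic rate i = 0.111/4 = 0.02775; n = 6 × 4 = 24 periods.
FV-annuity factor = 33.472263; PMT = 66500 / 33.472263 = 1,986.7195

R$1,986.72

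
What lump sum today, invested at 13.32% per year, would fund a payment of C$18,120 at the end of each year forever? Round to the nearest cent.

PV = PMT / i = 18120 / 0.1332 = 136,036.0360

C$136,036.04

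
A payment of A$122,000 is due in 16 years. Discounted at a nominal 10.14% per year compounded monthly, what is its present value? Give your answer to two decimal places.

A$24,250.50

i = 0.1014/12 = 0.00845 per month; n = 16·12 = 192.
PV = FV·(1+i)^(−n) = 122,000 × 0.198775 = 24,250.5019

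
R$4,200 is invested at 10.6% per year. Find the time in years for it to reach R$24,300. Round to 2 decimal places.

17.42 years

(1+i)^n = 24300/4200 = 5.78571, so n = ln 5.78571 / ln 1.106 = 17.4233 years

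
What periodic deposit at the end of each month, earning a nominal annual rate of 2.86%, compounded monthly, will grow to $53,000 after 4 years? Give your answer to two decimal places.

$1,043.53

Periodic rate i = 0.0286/12 = 0.00238333; n = 4 × 12 = 48 periods.
PMT = 53000 / ( [(1+0.00238333)^48 − 1] / 0.00238333 ) = 53000 / 50.789337 = 1,043.5261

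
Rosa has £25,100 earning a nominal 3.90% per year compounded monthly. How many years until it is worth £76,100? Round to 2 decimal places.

Periodic rate i = 0.039/12 = 0.00325.
(1+i)^n = 76100/25100 = 3.03187, so n = ln 3.03187 / ln 1.00325 = 341.8406 months
= 341.8406/12 years

28.49 years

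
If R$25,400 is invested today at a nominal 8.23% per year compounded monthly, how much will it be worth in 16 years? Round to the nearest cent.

R$94,354.05

With 12 periods per year: i = 0.00685833, n = 192.
25,400 × (1+0.00685833)^192 = 25,400 × 3.714726 = 94,354.0492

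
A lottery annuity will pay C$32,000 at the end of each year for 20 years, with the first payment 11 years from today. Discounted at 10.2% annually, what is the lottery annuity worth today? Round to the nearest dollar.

C$101,752

Value one period before first payment (t=10): 32000 × [1 − (1+0.102)^(−20)] / 0.102 = 32000 × 8.398625 = 268,756.0050
PV₀ = 268,756.0050 / (1+0.102)^10 = 268,756.0050 / 2.641289 = 101,751.8307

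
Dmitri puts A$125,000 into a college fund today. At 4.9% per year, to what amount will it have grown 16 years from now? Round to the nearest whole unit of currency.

125,000 × (1+0.049)^16 = 125,000 × 2.149848 = 268,731.0346

A$268,731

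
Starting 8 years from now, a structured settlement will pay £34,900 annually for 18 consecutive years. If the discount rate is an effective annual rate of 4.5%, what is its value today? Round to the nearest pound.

Value one period before first payment (t=7): 34900 × [1 − (1+0.045)^(−18)] / 0.045 = 34900 × 12.159992 = 424,383.7139
Discount back 7 years: 424,383.7139 × (1+0.045)^(−7) = 424,383.7139 × 0.734828 = 311,849.2300

£311,849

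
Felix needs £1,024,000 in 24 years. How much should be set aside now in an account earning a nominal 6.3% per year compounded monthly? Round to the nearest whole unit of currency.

£226,655

i = 0.063/12 = 0.00525 per month; n = 24·12 = 288.
PV = FV·(1+i)^(−n) = 1,024,000 × 0.221342 = 226,654.5310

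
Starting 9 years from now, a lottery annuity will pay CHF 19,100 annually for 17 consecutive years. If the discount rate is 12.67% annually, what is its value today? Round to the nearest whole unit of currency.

CHF 50,409

PV at t=8 (ordinary 17-year annuity): 19100 × a(17|0.1267) = 19100 × 6.853978 = 130,910.9867
Discount back 8 years: 130,910.9867 × (1+0.1267)^(−8) = 130,910.9867 × 0.385065 = 50,409.1926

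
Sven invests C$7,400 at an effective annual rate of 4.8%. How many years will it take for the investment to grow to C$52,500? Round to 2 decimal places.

41.79 years

(1+i)^n = 52500/7400 = 7.09459, so n = ln 7.09459 / ln 1.048 = 41.7915 years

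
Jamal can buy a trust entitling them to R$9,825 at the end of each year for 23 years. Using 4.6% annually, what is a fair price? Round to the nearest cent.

R$137,668.74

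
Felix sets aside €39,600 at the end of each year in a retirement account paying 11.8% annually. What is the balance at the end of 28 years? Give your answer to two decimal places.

Accumulation factor s(28|0.118) = 184.051027; FV = 39600 × 184.051027 = 7,288,420.6551

€7,288,420.66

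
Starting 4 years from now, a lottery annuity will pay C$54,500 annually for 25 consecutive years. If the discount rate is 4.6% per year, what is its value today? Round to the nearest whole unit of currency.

C$698,927

PV at t=3 (ordinary 25-year annuity): 54500 × a(25|0.046) = 54500 × 14.676767 = 799,883.8085
Discount back 3 years: 799,883.8085 × (1+0.046)^(−3) = 799,883.8085 × 0.873786 = 698,927.0552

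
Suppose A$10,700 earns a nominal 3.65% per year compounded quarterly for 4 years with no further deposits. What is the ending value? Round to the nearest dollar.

With 4 periods per year: i = 0.009125, n = 16.
FV = PV·(1+i)^n = 10,700 × 1.156430 = 12,373.8038

A$12,374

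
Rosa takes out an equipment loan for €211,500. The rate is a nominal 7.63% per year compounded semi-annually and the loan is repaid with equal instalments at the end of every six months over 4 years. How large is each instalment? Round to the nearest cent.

Periodic rate i = 0.0763/2 = 0.03815; n = 4 × 2 = 8 periods.
PMT = 211500 / ( [1 − (1+0.03815)^(−8)] / 0.03815 ) = 211500 / 6.784477 = 31,174.1075

€31,174.11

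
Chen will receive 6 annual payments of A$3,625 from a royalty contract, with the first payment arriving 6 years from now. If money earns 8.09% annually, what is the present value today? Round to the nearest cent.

PV at t=5 (ordinary 6-year annuity): 3625 × a(6|0.0809) = 3625 × 4.610285 = 16,712.2829
PV₀ = 16,712.2829 / (1+0.0809)^5 = 16,712.2829 / 1.475460 = 11,326.8251

A$11,326.83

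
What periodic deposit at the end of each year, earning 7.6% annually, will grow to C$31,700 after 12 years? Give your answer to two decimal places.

C$1,710.47

PMT = 31700 / ( [(1+0.076)^12 − 1] / 0.076 ) = 31700 / 18.532939 = 1,710.4681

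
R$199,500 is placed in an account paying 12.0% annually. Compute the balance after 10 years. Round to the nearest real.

199,500 × (1+0.12)^10 = 199,500 × 3.105848 = 619,616.7176

R$619,617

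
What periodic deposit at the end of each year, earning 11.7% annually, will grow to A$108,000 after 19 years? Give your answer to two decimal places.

A$1,758.70

FV-annuity factor = 61.408904; PMT = 108000 / 61.408904 = 1,758.7026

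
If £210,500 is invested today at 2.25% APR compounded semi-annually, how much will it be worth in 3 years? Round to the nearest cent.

£225,114.42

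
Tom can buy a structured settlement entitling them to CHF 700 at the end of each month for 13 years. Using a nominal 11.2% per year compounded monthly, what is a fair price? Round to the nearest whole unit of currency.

i = 0.112/12 = 0.00933333 per month; n = 13·12 = 156.
PV = PMT · [1 − (1+i)^(−n)] / i = 700 · 81.991402 = 57,393.9816

CHF 57,394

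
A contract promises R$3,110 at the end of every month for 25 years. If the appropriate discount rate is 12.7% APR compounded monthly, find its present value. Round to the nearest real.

R$281,370

With 12 periods per year: i = 0.0105833, n = 300.
PV = PMT · [1 − (1+i)^(−n)] / i = 3110 · 90.472703 = 281,370.1076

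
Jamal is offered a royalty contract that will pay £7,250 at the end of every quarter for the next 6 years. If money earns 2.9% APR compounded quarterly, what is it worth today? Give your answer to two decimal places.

£159,175.47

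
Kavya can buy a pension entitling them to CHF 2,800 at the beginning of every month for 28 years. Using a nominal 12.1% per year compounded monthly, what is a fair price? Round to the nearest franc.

CHF 270,850

i = 0.121/12 = 0.0100833 per month; n = 28·12 = 336.
PV = 2800 × [1 − (1+0.0100833)^(−336)] / 0.0100833 × (1+i) = 2800 × 96.732178 = 270,850.0973
(annuity-due: payments at period start, so ×(1+i).)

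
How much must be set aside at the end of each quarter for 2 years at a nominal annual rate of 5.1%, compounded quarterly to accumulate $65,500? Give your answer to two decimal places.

$7,829.08

With 4 periods per year: i = 0.01275, n = 8.
PMT = 65500 / ( [(1+0.01275)^8 − 1] / 0.01275 ) = 65500 / 8.366250 = 7,829.0751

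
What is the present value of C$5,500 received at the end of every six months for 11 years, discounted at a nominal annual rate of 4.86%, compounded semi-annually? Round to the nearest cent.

Periodic rate i = 0.0486/2 = 0.0243; n = 11 × 2 = 22 periods.
PV = PMT · [1 − (1+i)^(−n)] / i = 5500 · 16.886390 = 92,875.1451

C$92,875.15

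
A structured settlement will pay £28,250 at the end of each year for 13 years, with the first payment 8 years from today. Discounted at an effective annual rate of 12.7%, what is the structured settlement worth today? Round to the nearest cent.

£75,968.78

PV at t=7 (ordinary 13-year annuity): 28250 × a(13|0.127) = 28250 × 6.209893 = 175,429.4758
PV₀ = 175,429.4758 / (1+0.127)^7 = 175,429.4758 / 2.309231 = 75,968.7802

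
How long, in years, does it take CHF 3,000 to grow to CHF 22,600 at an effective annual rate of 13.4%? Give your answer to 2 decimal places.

16.06 years

n = ln(22600/3000) / ln(1+0.134) = ln(7.53333) / 0.125751 = 16.0582 years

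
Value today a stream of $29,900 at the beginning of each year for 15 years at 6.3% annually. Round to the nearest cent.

PV = PMT · [1 − (1+i)^(−n)] / i × (1+i) = 29900 · 10.124726 = 302,729.2991
(annuity-due: payments at period start, so ×(1+i).)

$302,729.30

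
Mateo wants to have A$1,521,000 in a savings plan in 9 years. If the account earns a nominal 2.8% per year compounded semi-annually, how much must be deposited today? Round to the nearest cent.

A$1,184,257.17

Periodic rate i = 0.028/2 = 0.014; n = 9 × 2 = 18 periods.
Discount factor = (1+0.014)^(−18) = 0.778604; PV = 1,521,000 × 0.778604 = 1,184,257.1735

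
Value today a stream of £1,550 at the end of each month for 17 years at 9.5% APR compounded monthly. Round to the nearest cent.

With 12 periods per year: i = 0.00791667, n = 204.
Annuity factor a(204|0.00791667) = 101.032487; PV = 1550 × 101.032487 = 156,600.3545

£156,600.35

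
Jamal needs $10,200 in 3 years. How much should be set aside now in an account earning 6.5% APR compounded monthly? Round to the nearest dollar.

$8,397

With 12 periods per year: i = 0.00541667, n = 36.
PV = FV·(1+i)^(−n) = 10,200 × 0.823268 = 8,397.3312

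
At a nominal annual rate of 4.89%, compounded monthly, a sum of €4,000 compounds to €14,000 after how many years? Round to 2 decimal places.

Periodic rate i = 0.0489/12 = 0.004075.
n = ln(14000/4000) / ln(1+0.004075) = ln(3.50000) / 0.004067 = 308.0525 months
= 308.0525/12 years

25.67 years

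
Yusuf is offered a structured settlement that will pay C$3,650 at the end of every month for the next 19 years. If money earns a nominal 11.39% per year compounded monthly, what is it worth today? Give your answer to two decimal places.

With 12 periods per year: i = 0.00949167, n = 228.
PV = PMT · [1 − (1+i)^(−n)] / i = 3650 · 93.131016 = 339,928.2075

C$339,928.21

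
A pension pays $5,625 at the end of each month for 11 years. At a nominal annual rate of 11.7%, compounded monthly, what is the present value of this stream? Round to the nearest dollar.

$416,640

Periodic rate i = 0.117/12 = 0.00975; n = 11 × 12 = 132 periods.
PV = 5625 × [1 − (1+0.00975)^(−132)] / 0.00975 = 5625 × 74.069302 = 416,639.8239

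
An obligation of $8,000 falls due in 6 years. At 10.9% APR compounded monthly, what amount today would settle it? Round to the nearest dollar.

$4,172

Periodic rate i = 0.109/12 = 0.00908333; n = 6 × 12 = 72 periods.
PV = 8,000 / (1 + 0.00908333)^72 = 8,000 / 1.917549 = 4,171.9933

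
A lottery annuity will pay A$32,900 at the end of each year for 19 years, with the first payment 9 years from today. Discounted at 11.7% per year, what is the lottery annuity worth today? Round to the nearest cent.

PV at t=8 (ordinary 19-year annuity): 32900 × a(19|0.117) = 32900 × 7.502760 = 246,840.8064
PV₀ = 246,840.8064 / (1+0.117)^8 = 246,840.8064 / 2.423402 = 101,857.1620

A$101,857.16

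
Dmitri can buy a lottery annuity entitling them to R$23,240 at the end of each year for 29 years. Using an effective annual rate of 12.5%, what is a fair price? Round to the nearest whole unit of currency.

R$179,812

PV = PMT · [1 − (1+i)^(−n)] / i = 23240 · 7.737175 = 179,811.9447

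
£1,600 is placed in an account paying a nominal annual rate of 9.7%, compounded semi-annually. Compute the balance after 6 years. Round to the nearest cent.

Periodic rate i = 0.097/2 = 0.0485; n = 6 × 2 = 12 periods.
FV = PV·(1+i)^n = 1,600 × 1.765311 = 2,824.4975

£2,824.50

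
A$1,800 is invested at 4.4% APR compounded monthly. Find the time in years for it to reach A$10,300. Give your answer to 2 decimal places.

39.72 years

Periodic rate i = 0.044/12 = 0.00366667.
(1+i)^n = 10300/1800 = 5.72222, so n = ln 5.72222 / ln 1.00367 = 476.6054 months
= 476.6054/12 years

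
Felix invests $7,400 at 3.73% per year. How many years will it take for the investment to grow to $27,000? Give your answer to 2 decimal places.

35.34 years

n = ln(27000/7400) / ln(1+0.0373) = ln(3.64865) / 0.036621 = 35.3445 years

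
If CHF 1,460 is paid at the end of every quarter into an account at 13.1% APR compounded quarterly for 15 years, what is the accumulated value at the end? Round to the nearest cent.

CHF 263,634.85

With 4 periods per year: i = 0.03275, n = 60.
FV = 1460 × [(1+0.03275)^60 − 1] / 0.03275 = 1460 × 180.571813 = 263,634.8470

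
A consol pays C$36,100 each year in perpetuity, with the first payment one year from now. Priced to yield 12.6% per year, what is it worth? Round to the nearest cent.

C$286,507.94

PV = C/r = 36100/0.126 = 286,507.9365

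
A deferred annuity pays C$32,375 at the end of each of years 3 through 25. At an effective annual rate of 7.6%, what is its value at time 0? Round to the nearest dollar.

C$299,688

Value one period before first payment (t=2): 32375 × [1 − (1+0.076)^(−23)] / 0.076 = 32375 × 10.717252 = 346,971.0416
Discount back 2 years: 346,971.0416 × (1+0.076)^(−2) = 346,971.0416 × 0.863725 = 299,687.5403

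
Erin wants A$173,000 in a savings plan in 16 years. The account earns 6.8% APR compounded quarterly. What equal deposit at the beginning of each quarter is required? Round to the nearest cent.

i = 0.068/4 = 0.017 per quarter; n = 16·4 = 64.
PMT = 173000 / ( [(1+0.017)^64 − 1] / 0.017 × (1+i) ) = 173000 / 116.136092 = 1,489.6317

A$1,489.63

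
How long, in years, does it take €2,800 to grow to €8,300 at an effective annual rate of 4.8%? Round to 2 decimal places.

23.18 years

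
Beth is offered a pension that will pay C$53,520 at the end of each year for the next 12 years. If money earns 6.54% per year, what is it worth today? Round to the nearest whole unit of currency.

C$435,712

Annuity factor a(12|0.0654) = 8.141114; PV = 53520 × 8.141114 = 435,712.4307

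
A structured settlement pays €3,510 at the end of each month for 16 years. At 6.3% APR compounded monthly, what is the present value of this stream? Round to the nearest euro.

€423,933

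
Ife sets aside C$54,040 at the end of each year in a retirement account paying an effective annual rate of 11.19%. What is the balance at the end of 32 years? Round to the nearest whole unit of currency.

C$13,904,678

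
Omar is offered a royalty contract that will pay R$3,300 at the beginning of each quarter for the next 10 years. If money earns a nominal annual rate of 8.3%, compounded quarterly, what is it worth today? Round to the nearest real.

i = 0.083/4 = 0.02075 per quarter; n = 10·4 = 40.
Annuity factor a(40|0.02075) × (1+i) = 27.559323; PV = 3300 × 27.559323 = 90,945.7662
(Beginning-of-period payments → annuity-due factor ×(1+i).)

R$90,946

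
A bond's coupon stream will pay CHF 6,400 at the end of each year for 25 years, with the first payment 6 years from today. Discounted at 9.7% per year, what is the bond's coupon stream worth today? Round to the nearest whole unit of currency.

CHF 37,427

PV at t=5 (ordinary 25-year annuity): 6400 × a(25|0.097) = 6400 × 9.290540 = 59,459.4572
Discount back 5 years: 59,459.4572 × (1+0.097)^(−5) = 59,459.4572 × 0.629458 = 37,427.2400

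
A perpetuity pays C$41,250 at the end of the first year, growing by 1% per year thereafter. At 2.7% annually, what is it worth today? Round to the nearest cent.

PV = D₁/(r − g) = 41250/(0.027 − 0.01) = 2,426,470.5882

C$2,426,470.59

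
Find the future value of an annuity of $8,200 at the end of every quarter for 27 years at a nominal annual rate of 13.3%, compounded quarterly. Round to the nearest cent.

Periodic rate i = 0.133/4 = 0.03325; n = 27 × 4 = 108 periods.
FV = 8200 × [(1+0.03325)^108 − 1] / 0.03325 = 8200 × 998.871935 = 8,190,749.8706

$8,190,749.87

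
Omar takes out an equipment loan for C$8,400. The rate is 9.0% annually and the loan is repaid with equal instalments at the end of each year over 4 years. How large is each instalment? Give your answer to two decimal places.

C$2,592.82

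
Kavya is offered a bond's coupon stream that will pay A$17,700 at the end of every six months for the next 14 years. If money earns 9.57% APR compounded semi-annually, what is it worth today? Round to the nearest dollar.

i = 0.0957/2 = 0.04785 per half-year; n = 14·2 = 28.
PV = PMT · [1 − (1+i)^(−n)] / i = 17700 · 15.252617 = 269,971.3217

A$269,971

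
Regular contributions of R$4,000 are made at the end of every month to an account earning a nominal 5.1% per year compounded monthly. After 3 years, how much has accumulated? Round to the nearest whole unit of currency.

R$155,244

Periodic rate i = 0.051/12 = 0.00425; n = 3 × 12 = 36 periods.
FV = 4000 × [(1+0.00425)^36 − 1] / 0.00425 = 4000 × 38.811114 = 155,244.4555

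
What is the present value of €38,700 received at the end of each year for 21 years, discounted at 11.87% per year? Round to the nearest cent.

€295,109.57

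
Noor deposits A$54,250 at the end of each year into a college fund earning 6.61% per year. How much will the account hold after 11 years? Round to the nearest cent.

FV = 54250 × [(1+0.0661)^11 − 1] / 0.0661 = 54250 × 15.461156 = 838,767.7257

A$838,767.73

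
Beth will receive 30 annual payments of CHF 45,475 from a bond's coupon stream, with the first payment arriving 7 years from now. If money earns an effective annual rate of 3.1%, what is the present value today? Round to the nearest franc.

CHF 732,639

PV at t=6 (ordinary 30-year annuity): 45475 × a(30|0.031) = 45475 × 19.349488 = 879,917.9746
PV₀ = 879,917.9746 / (1+0.031)^6 = 879,917.9746 / 1.201025 = 732,639.2771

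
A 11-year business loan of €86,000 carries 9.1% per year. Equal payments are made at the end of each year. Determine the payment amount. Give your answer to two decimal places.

Annuity-PV factor = 6.773149; PMT = 86000 / 6.773149 = 12,697.1953

€12,697.20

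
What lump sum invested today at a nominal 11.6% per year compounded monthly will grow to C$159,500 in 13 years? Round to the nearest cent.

C$35,562.30

With 12 periods per year: i = 0.00966667, n = 156.
PV = FV·(1+i)^(−n) = 159,500 × 0.222961 = 35,562.2953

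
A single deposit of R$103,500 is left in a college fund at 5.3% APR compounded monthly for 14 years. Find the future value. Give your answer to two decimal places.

R$217,008.79

Periodic rate i = 0.053/12 = 0.00441667; n = 14 × 12 = 168 periods.
FV = 103,500 × (1 + 0.00441667)^168 = 217,008.7853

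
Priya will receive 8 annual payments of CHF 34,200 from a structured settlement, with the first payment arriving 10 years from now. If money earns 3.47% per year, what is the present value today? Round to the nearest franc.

Value one period before first payment (t=9): 34200 × [1 − (1+0.0347)^(−8)] / 0.0347 = 34200 × 6.882570 = 235,383.9052
PV₀ = 235,383.9052 / (1+0.0347)^9 = 235,383.9052 / 1.359346 = 173,159.6590

CHF 173,160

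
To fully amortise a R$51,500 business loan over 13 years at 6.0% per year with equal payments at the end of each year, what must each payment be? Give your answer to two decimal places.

PMT = 51500 / ( [1 − (1+0.06)^(−13)] / 0.06 ) = 51500 / 8.852683 = 5,817.4454

R$5,817.45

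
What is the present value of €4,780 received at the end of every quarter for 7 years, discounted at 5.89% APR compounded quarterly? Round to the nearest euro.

€109,033

Periodic rate i = 0.0589/4 = 0.014725; n = 7 × 4 = 28 periods.
PV = 4780 × [1 − (1+0.014725)^(−28)] / 0.014725 = 4780 × 22.810254 = 109,033.0144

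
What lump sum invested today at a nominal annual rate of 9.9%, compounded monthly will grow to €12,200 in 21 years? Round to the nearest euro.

€1,539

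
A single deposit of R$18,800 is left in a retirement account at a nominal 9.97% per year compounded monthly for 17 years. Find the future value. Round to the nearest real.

R$101,672

Periodic rate i = 0.0997/12 = 0.00830833; n = 17 × 12 = 204 periods.
FV = PV·(1+i)^n = 18,800 × 5.408100 = 101,672.2831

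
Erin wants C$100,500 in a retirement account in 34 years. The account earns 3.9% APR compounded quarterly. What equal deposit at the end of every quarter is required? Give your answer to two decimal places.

Periodic rate i = 0.039/4 = 0.00975; n = 34 × 4 = 136 periods.
FV-annuity factor = 281.214357; PMT = 100500 / 281.214357 = 357.3786

C$357.38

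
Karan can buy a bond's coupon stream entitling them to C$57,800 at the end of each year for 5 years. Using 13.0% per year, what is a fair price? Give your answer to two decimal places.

PV = 57800 × [1 − (1+0.13)^(−5)] / 0.13 = 57800 × 3.517231 = 203,295.9669

C$203,295.97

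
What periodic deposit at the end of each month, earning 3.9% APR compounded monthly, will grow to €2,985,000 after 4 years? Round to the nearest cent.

Periodic rate i = 0.039/12 = 0.00325; n = 4 × 12 = 48 periods.
FV-annuity factor = 51.855564; PMT = 2.985e+06 / 51.855564 = 57,563.7359

€57,563.74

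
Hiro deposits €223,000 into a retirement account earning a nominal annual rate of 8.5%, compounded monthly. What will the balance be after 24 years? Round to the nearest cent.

€1,702,717.37

i = 0.085/12 = 0.00708333 per month; n = 24·12 = 288.
FV = 223,000 × (1 + 0.00708333)^288 = 1,702,717.3742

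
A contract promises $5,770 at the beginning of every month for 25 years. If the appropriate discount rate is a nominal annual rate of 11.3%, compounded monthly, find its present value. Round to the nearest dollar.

With 12 periods per year: i = 0.00941667, n = 300.
PV = PMT · [1 − (1+i)^(−n)] / i × (1+i) = 5770 · 100.752524 = 581,342.0641
(annuity-due: payments at period start, so ×(1+i).)

$581,342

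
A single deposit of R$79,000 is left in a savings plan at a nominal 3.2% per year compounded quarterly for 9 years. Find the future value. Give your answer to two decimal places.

Periodic rate i = 0.032/4 = 0.008; n = 9 × 4 = 36 periods.
79,000 × (1+0.008)^36 = 79,000 × 1.332230 = 105,246.1571

R$105,246.16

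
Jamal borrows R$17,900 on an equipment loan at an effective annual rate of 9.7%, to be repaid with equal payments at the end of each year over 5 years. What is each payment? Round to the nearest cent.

Annuity-PV factor = 3.820019; PMT = 17900 / 3.820019 = 4,685.8405

R$4,685.84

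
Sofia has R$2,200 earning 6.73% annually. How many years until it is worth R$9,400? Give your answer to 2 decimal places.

22.30 years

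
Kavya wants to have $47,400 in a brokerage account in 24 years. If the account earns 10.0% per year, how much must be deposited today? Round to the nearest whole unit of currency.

$4,812

Discount factor = (1+0.1)^(−24) = 0.101526; PV = 47,400 × 0.101526 = 4,812.3133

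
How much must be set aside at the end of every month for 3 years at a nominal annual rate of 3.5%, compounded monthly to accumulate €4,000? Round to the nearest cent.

€105.54

With 12 periods per year: i = 0.00291667, n = 36.
FV-annuity factor = 37.899729; PMT = 4000 / 37.899729 = 105.5417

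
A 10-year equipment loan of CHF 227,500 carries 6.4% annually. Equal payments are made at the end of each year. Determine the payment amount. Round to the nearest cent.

PMT = 227500 / ( [1 − (1+0.064)^(−10)] / 0.064 ) = 227500 / 7.222592 = 31,498.3856

CHF 31,498.39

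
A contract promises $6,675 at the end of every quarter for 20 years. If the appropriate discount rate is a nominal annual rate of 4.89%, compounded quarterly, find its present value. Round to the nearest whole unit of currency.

$339,456

With 4 periods per year: i = 0.012225, n = 80.
PV = 6675 × [1 − (1+0.012225)^(−80)] / 0.012225 = 6675 × 50.854883 = 339,456.3459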